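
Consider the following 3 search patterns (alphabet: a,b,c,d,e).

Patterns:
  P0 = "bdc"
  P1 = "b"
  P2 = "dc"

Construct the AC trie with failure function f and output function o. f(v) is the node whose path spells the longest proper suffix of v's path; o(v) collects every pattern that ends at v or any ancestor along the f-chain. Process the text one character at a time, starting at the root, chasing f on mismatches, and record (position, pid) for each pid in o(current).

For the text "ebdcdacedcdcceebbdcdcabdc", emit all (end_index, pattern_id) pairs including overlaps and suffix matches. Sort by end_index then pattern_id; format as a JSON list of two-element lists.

Build automaton:
Trie nodes:
  0='ε' goto b→1 d→4
  1='b' goto d→2  [P1 ends]
  2='bd' goto c→3
  3='bdc' goto ·  [P0 ends]
  4='d' goto c→5
  5='dc' goto ·  [P2 ends]

BFS fail/out derivation:
  n1('b'): parent n0 fail=0; on 'b' 0 → fail=0;  out {1}∪∅={1}
  n4('d'): parent n0 fail=0; on 'd' 0 → fail=0;  out ∅∪∅=∅
  n2('bd'): parent n1 fail=0; on 'd' 0 → fail=4;  out ∅∪∅=∅
  n5('dc'): parent n4 fail=0; on 'c' 0 → fail=0;  out {2}∪∅={2}
  n3('bdc'): parent n2 fail=4; on 'c' 4 → fail=5;  out {0}∪{2}={0,2}

Run:
[0] read 'e'  n0⇒n0
[1] read 'b'  n0⇒n1  emit P1@[1:1]
[2] read 'd'  n1⇒n2
[3] read 'c'  n2⇒n3  emit P0@[1:3],P2@[2:3]
[4] read 'd'  n3⇒n4 ·f
[5] read 'a'  n4⇒n0 ·f
[6] read 'c'  n0⇒n0
[7] read 'e'  n0⇒n0
[8] read 'd'  n0⇒n4
[9] read 'c'  n4⇒n5  emit P2@[8:9]
[10] read 'd'  n5⇒n4 ·f
[11] read 'c'  n4⇒n5  emit P2@[10:11]
[12] read 'c'  n5⇒n0 ·f
[13] read 'e'  n0⇒n0
[14] read 'e'  n0⇒n0
[15] read 'b'  n0⇒n1  emit P1@[15:15]
[16] read 'b'  n1⇒n1 ·f  emit P1@[16:16]
[17] read 'd'  n1⇒n2
[18] read 'c'  n2⇒n3  emit P0@[16:18],P2@[17:18]
[19] read 'd'  n3⇒n4 ·f
[20] read 'c'  n4⇒n5  emit P2@[19:20]
[21] read 'a'  n5⇒n0 ·f
[22] read 'b'  n0⇒n1  emit P1@[22:22]
[23] read 'd'  n1⇒n2
[24] read 'c'  n2⇒n3  emit P0@[22:24],P2@[23:24]

Matches: [[1,1],[3,0],[3,2],[9,2],[11,2],[15,1],[16,1],[18,0],[18,2],[20,2],[22,1],[24,0],[24,2]]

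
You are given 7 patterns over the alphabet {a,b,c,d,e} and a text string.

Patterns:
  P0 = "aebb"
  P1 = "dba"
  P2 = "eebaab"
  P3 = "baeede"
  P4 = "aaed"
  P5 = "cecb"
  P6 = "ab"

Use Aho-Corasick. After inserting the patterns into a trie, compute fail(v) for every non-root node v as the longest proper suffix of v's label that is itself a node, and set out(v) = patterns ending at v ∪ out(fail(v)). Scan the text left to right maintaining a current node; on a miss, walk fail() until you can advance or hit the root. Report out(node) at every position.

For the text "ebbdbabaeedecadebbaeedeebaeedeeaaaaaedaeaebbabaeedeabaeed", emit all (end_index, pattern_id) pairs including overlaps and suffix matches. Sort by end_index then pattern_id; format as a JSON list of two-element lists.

Build automaton:
Trie nodes:
  n0 'ε': a→1 b→14 c→23 d→5 e→8
  n1 'a': a→20 b→27 e→2
  n2 'ae': b→3
  n3 'aeb': b→4
  n4 'aebb': ·  ←P0
  n5 'd': b→6
  n6 'db': a→7
  n7 'dba': ·  ←P1
  n8 'e': e→9
  n9 'ee': b→10
  n10 'eeb': a→11
  n11 'eeba': a→12
  n12 'eebaa': b→13
  n13 'eebaab': ·  ←P2
  n14 'b': a→15
  n15 'ba': e→16
  n16 'bae': e→17
  n17 'baee': d→18
  n18 'baeed': e→19
  n19 'baeede': ·  ←P3
  n20 'aa': e→21
  n21 'aae': d→22
  n22 'aaed': ·  ←P4
  n23 'c': e→24
  n24 'ce': c→25
  n25 'cec': b→26
  n26 'cecb': ·  ←P5
  n27 'ab': ·  ←P6

BFS fail/out derivation:
  fail(1) 'a': from fail(0)=0 chase 'a': 0 ⇒ 0;  out=∅∪out(0)=∅
  fail(5) 'd': from fail(0)=0 chase 'd': 0 ⇒ 0;  out=∅∪out(0)=∅
  fail(8) 'e': from fail(0)=0 chase 'e': 0 ⇒ 0;  out=∅∪out(0)=∅
  fail(14) 'b': from fail(0)=0 chase 'b': 0 ⇒ 0;  out=∅∪out(0)=∅
  fail(23) 'c': from fail(0)=0 chase 'c': 0 ⇒ 0;  out=∅∪out(0)=∅
  fail(2) 'ae': from fail(1)=0 chase 'e': 0 ⇒ 8;  out=∅∪out(8)=∅
  fail(6) 'db': from fail(5)=0 chase 'b': 0 ⇒ 14;  out=∅∪out(14)=∅
  fail(9) 'ee': from fail(8)=0 chase 'e': 0 ⇒ 8;  out=∅∪out(8)=∅
  fail(15) 'ba': from fail(14)=0 chase 'a': 0 ⇒ 1;  out=∅∪out(1)=∅
  fail(20) 'aa': from fail(1)=0 chase 'a': 0 ⇒ 1;  out=∅∪out(1)=∅
  fail(24) 'ce': from fail(23)=0 chase 'e': 0 ⇒ 8;  out=∅∪out(8)=∅
  fail(27) 'ab': from fail(1)=0 chase 'b': 0 ⇒ 14;  out={6}∪out(14)={6}
  fail(3) 'aeb': from fail(2)=8 chase 'b': 8→0 ⇒ 14;  out=∅∪out(14)=∅
  fail(7) 'dba': from fail(6)=14 chase 'a': 14 ⇒ 15;  out={1}∪out(15)={1}
  fail(10) 'eeb': from fail(9)=8 chase 'b': 8→0 ⇒ 14;  out=∅∪out(14)=∅
  fail(16) 'bae': from fail(15)=1 chase 'e': 1 ⇒ 2;  out=∅∪out(2)=∅
  fail(21) 'aae': from fail(20)=1 chase 'e': 1 ⇒ 2;  out=∅∪out(2)=∅
  fail(25) 'cec': from fail(24)=8 chase 'c': 8→0 ⇒ 23;  out=∅∪out(23)=∅
  fail(4) 'aebb': from fail(3)=14 chase 'b': 14→0 ⇒ 14;  out={0}∪out(14)={0}
  fail(11) 'eeba': from fail(10)=14 chase 'a': 14 ⇒ 15;  out=∅∪out(15)=∅
  fail(17) 'baee': from fail(16)=2 chase 'e': 2→8 ⇒ 9;  out=∅∪out(9)=∅
  fail(22) 'aaed': from fail(21)=2 chase 'd': 2→8→0 ⇒ 5;  out={4}∪out(5)={4}
  fail(26) 'cecb': from fail(25)=23 chase 'b': 23→0 ⇒ 14;  out={5}∪out(14)={5}
  fail(12) 'eebaa': from fail(11)=15 chase 'a': 15→1 ⇒ 20;  out=∅∪out(20)=∅
  fail(18) 'baeed': from fail(17)=9 chase 'd': 9→8→0 ⇒ 5;  out=∅∪out(5)=∅
  fail(13) 'eebaab': from fail(12)=20 chase 'b': 20→1 ⇒ 27;  out={2}∪out(27)={2,6}
  fail(19) 'baeede': from fail(18)=5 chase 'e': 5→0 ⇒ 8;  out={3}∪out(8)={3}

Text stream:
pos 0 'e': at 8
pos 1 'b': at 14 ·f
pos 2 'b': at 14 ·f
pos 3 'd': at 5 ·f
pos 4 'b': at 6
pos 5 'a': at 7  emit P1@[3:5]
pos 6 'b': at 27 ·f  emit P6@[5:6]
pos 7 'a': at 15 ·f
pos 8 'e': at 16
pos 9 'e': at 17
pos 10 'd': at 18
pos 11 'e': at 19  emit P3@[6:11]
pos 12 'c': at 23 ·f
pos 13 'a': at 1 ·f
pos 14 'd': at 5 ·f
pos 15 'e': at 8 ·f
pos 16 'b': at 14 ·f
pos 17 'b': at 14 ·f
pos 18 'a': at 15
pos 19 'e': at 16
pos 20 'e': at 17
pos 21 'd': at 18
pos 22 'e': at 19  emit P3@[17:22]
pos 23 'e': at 9 ·f
pos 24 'b': at 10
pos 25 'a': at 11
pos 26 'e': at 16 ·f
pos 27 'e': at 17
pos 28 'd': at 18
pos 29 'e': at 19  emit P3@[24:29]
pos 30 'e': at 9 ·f
pos 31 'a': at 1 ·f
pos 32 'a': at 20
pos 33 'a': at 20 ·f
pos 34 'a': at 20 ·f
pos 35 'a': at 20 ·f
pos 36 'e': at 21
pos 37 'd': at 22  emit P4@[34:37]
pos 38 'a': at 1 ·f
pos 39 'e': at 2
pos 40 'a': at 1 ·f
pos 41 'e': at 2
pos 42 'b': at 3
pos 43 'b': at 4  emit P0@[40:43]
pos 44 'a': at 15 ·f
pos 45 'b': at 27 ·f  emit P6@[44:45]
pos 46 'a': at 15 ·f
pos 47 'e': at 16
pos 48 'e': at 17
pos 49 'd': at 18
pos 50 'e': at 19  emit P3@[45:50]
pos 51 'a': at 1 ·f
pos 52 'b': at 27  emit P6@[51:52]
pos 53 'a': at 15 ·f
pos 54 'e': at 16
pos 55 'e': at 17
pos 56 'd': at 18

Result: [[5,1],[6,6],[11,3],[22,3],[29,3],[37,4],[43,0],[45,6],[50,3],[52,6]]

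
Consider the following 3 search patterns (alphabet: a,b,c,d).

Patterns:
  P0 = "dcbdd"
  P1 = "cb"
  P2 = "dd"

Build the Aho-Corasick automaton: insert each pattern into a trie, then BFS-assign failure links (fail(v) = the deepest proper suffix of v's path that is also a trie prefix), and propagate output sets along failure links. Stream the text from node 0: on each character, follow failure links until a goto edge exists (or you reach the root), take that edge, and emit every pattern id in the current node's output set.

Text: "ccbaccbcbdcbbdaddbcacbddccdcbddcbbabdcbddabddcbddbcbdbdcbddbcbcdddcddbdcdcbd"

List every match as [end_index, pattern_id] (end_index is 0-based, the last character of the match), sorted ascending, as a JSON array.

Construct AC machine:
Trie nodes:
  n0 'ε': c→6 d→1
  n1 'd': c→2 d→8
  n2 'dc': b→3
  n3 'dcb': d→4
  n4 'dcbd': d→5
  n5 'dcbdd': ·  [P0 ends]
  n6 'c': b→7
  n7 'cb': ·  [P1 ends]
  n8 'dd': ·  [P2 ends]

BFS fail/out derivation:
  n1('d'): parent n0 fail=0; on 'd' 0 → fail=0;  out ∅∪∅=∅
  n6('c'): parent n0 fail=0; on 'c' 0 → fail=0;  out ∅∪∅=∅
  n2('dc'): parent n1 fail=0; on 'c' 0 → fail=6;  out ∅∪∅=∅
  n7('cb'): parent n6 fail=0; on 'b' 0 → fail=0;  out {1}∪∅={1}
  n8('dd'): parent n1 fail=0; on 'd' 0 → fail=1;  out {2}∪∅={2}
  n3('dcb'): parent n2 fail=6; on 'b' 6 → fail=7;  out ∅∪{1}={1}
  n4('dcbd'): parent n3 fail=7; on 'd' 7→0 → fail=1;  out ∅∪∅=∅
  n5('dcbdd'): parent n4 fail=1; on 'd' 1 → fail=8;  out {0}∪{2}={0,2}

Scan:
[0] read 'c'  n0⇒n6
[1] read 'c'  n6⇒n6 (fail-walked)
[2] read 'b'  n6⇒n7  → match P1@[1:2]
[3] read 'a'  n7⇒n0 (fail-walked)
[4] read 'c'  n0⇒n6
[5] read 'c'  n6⇒n6 (fail-walked)
[6] read 'b'  n6⇒n7  → match P1@[5:6]
[7] read 'c'  n7⇒n6 (fail-walked)
[8] read 'b'  n6⇒n7  → match P1@[7:8]
[9] read 'd'  n7⇒n1 (fail-walked)
[10] read 'c'  n1⇒n2
[11] read 'b'  n2⇒n3  → match P1@[10:11]
[12] read 'b'  n3⇒n0 (fail-walked)
[13] read 'd'  n0⇒n1
[14] read 'a'  n1⇒n0 (fail-walked)
[15] read 'd'  n0⇒n1
[16] read 'd'  n1⇒n8  → match P2@[15:16]
[17] read 'b'  n8⇒n0 (fail-walked)
[18] read 'c'  n0⇒n6
[19] read 'a'  n6⇒n0 (fail-walked)
[20] read 'c'  n0⇒n6
[21] read 'b'  n6⇒n7  → match P1@[20:21]
[22] read 'd'  n7⇒n1 (fail-walked)
[23] read 'd'  n1⇒n8  → match P2@[22:23]
[24] read 'c'  n8⇒n2 (fail-walked)
[25] read 'c'  n2⇒n6 (fail-walked)
[26] read 'd'  n6⇒n1 (fail-walked)
[27] read 'c'  n1⇒n2
[28] read 'b'  n2⇒n3  → match P1@[27:28]
[29] read 'd'  n3⇒n4
[30] read 'd'  n4⇒n5  → match P0@[26:30],P2@[29:30]
[31] read 'c'  n5⇒n2 (fail-walked)
[32] read 'b'  n2⇒n3  → match P1@[31:32]
[33] read 'b'  n3⇒n0 (fail-walked)
[34] read 'a'  n0⇒n0
[35] read 'b'  n0⇒n0
[36] read 'd'  n0⇒n1
[37] read 'c'  n1⇒n2
[38] read 'b'  n2⇒n3  → match P1@[37:38]
[39] read 'd'  n3⇒n4
[40] read 'd'  n4⇒n5  → match P0@[36:40],P2@[39:40]
[41] read 'a'  n5⇒n0 (fail-walked)
[42] read 'b'  n0⇒n0
[43] read 'd'  n0⇒n1
[44] read 'd'  n1⇒n8  → match P2@[43:44]
[45] read 'c'  n8⇒n2 (fail-walked)
[46] read 'b'  n2⇒n3  → match P1@[45:46]
[47] read 'd'  n3⇒n4
[48] read 'd'  n4⇒n5  → match P0@[44:48],P2@[47:48]
[49] read 'b'  n5⇒n0 (fail-walked)
[50] read 'c'  n0⇒n6
[51] read 'b'  n6⇒n7  → match P1@[50:51]
[52] read 'd'  n7⇒n1 (fail-walked)
[53] read 'b'  n1⇒n0 (fail-walked)
[54] read 'd'  n0⇒n1
[55] read 'c'  n1⇒n2
[56] read 'b'  n2⇒n3  → match P1@[55:56]
[57] read 'd'  n3⇒n4
[58] read 'd'  n4⇒n5  → match P0@[54:58],P2@[57:58]
[59] read 'b'  n5⇒n0 (fail-walked)
[60] read 'c'  n0⇒n6
[61] read 'b'  n6⇒n7  → match P1@[60:61]
[62] read 'c'  n7⇒n6 (fail-walked)
[63] read 'd'  n6⇒n1 (fail-walked)
[64] read 'd'  n1⇒n8  → match P2@[63:64]
[65] read 'd'  n8⇒n8 (fail-walked)  → match P2@[64:65]
[66] read 'c'  n8⇒n2 (fail-walked)
[67] read 'd'  n2⇒n1 (fail-walked)
[68] read 'd'  n1⇒n8  → match P2@[67:68]
[69] read 'b'  n8⇒n0 (fail-walked)
[70] read 'd'  n0⇒n1
[71] read 'c'  n1⇒n2
[72] read 'd'  n2⇒n1 (fail-walked)
[73] read 'c'  n1⇒n2
[74] read 'b'  n2⇒n3  → match P1@[73:74]
[75] read 'd'  n3⇒n4

All matches (sorted): [[2,1],[6,1],[8,1],[11,1],[16,2],[21,1],[23,2],[28,1],[30,0],[30,2],[32,1],[38,1],[40,0],[40,2],[44,2],[46,1],[48,0],[48,2],[51,1],[56,1],[58,0],[58,2],[61,1],[64,2],[65,2],[68,2],[74,1]]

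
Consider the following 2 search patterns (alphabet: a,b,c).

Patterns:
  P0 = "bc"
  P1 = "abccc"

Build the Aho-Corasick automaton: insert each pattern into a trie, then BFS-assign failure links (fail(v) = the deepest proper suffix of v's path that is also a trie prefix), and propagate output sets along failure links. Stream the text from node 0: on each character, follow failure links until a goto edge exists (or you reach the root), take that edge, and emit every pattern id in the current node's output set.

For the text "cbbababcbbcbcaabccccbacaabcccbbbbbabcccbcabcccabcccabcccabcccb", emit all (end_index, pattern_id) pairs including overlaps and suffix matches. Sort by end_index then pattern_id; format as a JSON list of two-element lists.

Build automaton:
Trie nodes:
  0='ε' goto a→3 b→1
  1='b' goto c→2
  2='bc' goto ·  ←P0
  3='a' goto b→4
  4='ab' goto c→5
  5='abc' goto c→6
  6='abcc' goto c→7
  7='abccc' goto ·  ←P1

Failure links (BFS by depth):
  fail(1) 'b': from fail(0)=0 chase 'b': 0 ⇒ 0;  out=∅∪out(0)=∅
  fail(3) 'a': from fail(0)=0 chase 'a': 0 ⇒ 0;  out=∅∪out(0)=∅
  fail(2) 'bc': from fail(1)=0 chase 'c': 0 ⇒ 0;  out={0}∪out(0)={0}
  fail(4) 'ab': from fail(3)=0 chase 'b': 0 ⇒ 1;  out=∅∪out(1)=∅
  fail(5) 'abc': from fail(4)=1 chase 'c': 1 ⇒ 2;  out=∅∪out(2)={0}
  fail(6) 'abcc': from fail(5)=2 chase 'c': 2→0 ⇒ 0;  out=∅∪out(0)=∅
  fail(7) 'abccc': from fail(6)=0 chase 'c': 0 ⇒ 0;  out={1}∪out(0)={1}

Run:
[0] read 'c'  n0⇒n0
[1] read 'b'  n0⇒n1
[2] read 'b'  n1⇒n1 (fail-walked)
[3] read 'a'  n1⇒n3 (fail-walked)
[4] read 'b'  n3⇒n4
[5] read 'a'  n4⇒n3 (fail-walked)
[6] read 'b'  n3⇒n4
[7] read 'c'  n4⇒n5  ** P0@[6:7]
[8] read 'b'  n5⇒n1 (fail-walked)
[9] read 'b'  n1⇒n1 (fail-walked)
[10] read 'c'  n1⇒n2  ** P0@[9:10]
[11] read 'b'  n2⇒n1 (fail-walked)
[12] read 'c'  n1⇒n2  ** P0@[11:12]
[13] read 'a'  n2⇒n3 (fail-walked)
[14] read 'a'  n3⇒n3 (fail-walked)
[15] read 'b'  n3⇒n4
[16] read 'c'  n4⇒n5  ** P0@[15:16]
[17] read 'c'  n5⇒n6
[18] read 'c'  n6⇒n7  ** P1@[14:18]
[19] read 'c'  n7⇒n0 (fail-walked)
[20] read 'b'  n0⇒n1
[21] read 'a'  n1⇒n3 (fail-walked)
[22] read 'c'  n3⇒n0 (fail-walked)
[23] read 'a'  n0⇒n3
[24] read 'a'  n3⇒n3 (fail-walked)
[25] read 'b'  n3⇒n4
[26] read 'c'  n4⇒n5  ** P0@[25:26]
[27] read 'c'  n5⇒n6
[28] read 'c'  n6⇒n7  ** P1@[24:28]
[29] read 'b'  n7⇒n1 (fail-walked)
[30] read 'b'  n1⇒n1 (fail-walked)
[31] read 'b'  n1⇒n1 (fail-walked)
[32] read 'b'  n1⇒n1 (fail-walked)
[33] read 'b'  n1⇒n1 (fail-walked)
[34] read 'a'  n1⇒n3 (fail-walked)
[35] read 'b'  n3⇒n4
[36] read 'c'  n4⇒n5  ** P0@[35:36]
[37] read 'c'  n5⇒n6
[38] read 'c'  n6⇒n7  ** P1@[34:38]
[39] read 'b'  n7⇒n1 (fail-walked)
[40] read 'c'  n1⇒n2  ** P0@[39:40]
[41] read 'a'  n2⇒n3 (fail-walked)
[42] read 'b'  n3⇒n4
[43] read 'c'  n4⇒n5  ** P0@[42:43]
[44] read 'c'  n5⇒n6
[45] read 'c'  n6⇒n7  ** P1@[41:45]
[46] read 'a'  n7⇒n3 (fail-walked)
[47] read 'b'  n3⇒n4
[48] read 'c'  n4⇒n5  ** P0@[47:48]
[49] read 'c'  n5⇒n6
[50] read 'c'  n6⇒n7  ** P1@[46:50]
[51] read 'a'  n7⇒n3 (fail-walked)
[52] read 'b'  n3⇒n4
[53] read 'c'  n4⇒n5  ** P0@[52:53]
[54] read 'c'  n5⇒n6
[55] read 'c'  n6⇒n7  ** P1@[51:55]
[56] read 'a'  n7⇒n3 (fail-walked)
[57] read 'b'  n3⇒n4
[58] read 'c'  n4⇒n5  ** P0@[57:58]
[59] read 'c'  n5⇒n6
[60] read 'c'  n6⇒n7  ** P1@[56:60]
[61] read 'b'  n7⇒n1 (fail-walked)

Result: [[7,0],[10,0],[12,0],[16,0],[18,1],[26,0],[28,1],[36,0],[38,1],[40,0],[43,0],[45,1],[48,0],[50,1],[53,0],[55,1],[58,0],[60,1]]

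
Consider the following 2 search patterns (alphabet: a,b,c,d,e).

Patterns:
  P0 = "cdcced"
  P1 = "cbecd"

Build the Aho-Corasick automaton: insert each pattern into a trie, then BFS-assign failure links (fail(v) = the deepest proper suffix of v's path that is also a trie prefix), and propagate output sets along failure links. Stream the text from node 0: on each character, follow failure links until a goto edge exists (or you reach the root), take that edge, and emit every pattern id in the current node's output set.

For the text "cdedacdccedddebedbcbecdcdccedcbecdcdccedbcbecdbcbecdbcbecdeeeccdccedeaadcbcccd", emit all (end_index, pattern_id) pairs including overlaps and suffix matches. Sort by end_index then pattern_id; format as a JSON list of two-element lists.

Build:
Trie (insert patterns):
  0='ε' goto c→1
  1='c' goto b→7 d→2
  2='cd' goto c→3
  3='cdc' goto c→4
  4='cdcc' goto e→5
  5='cdcce' goto d→6
  6='cdcced' goto ·  [P0 ends]
  7='cb' goto e→8
  8='cbe' goto c→9
  9='cbec' goto d→10
  10='cbecd' goto ·  [P1 ends]

BFS fail/out derivation:
  n1('c'): parent n0 fail=0; on 'c' 0 → fail=0;  out ∅∪∅=∅
  n2('cd'): parent n1 fail=0; on 'd' 0 → fail=0;  out ∅∪∅=∅
  n7('cb'): parent n1 fail=0; on 'b' 0 → fail=0;  out ∅∪∅=∅
  n3('cdc'): parent n2 fail=0; on 'c' 0 → fail=1;  out ∅∪∅=∅
  n8('cbe'): parent n7 fail=0; on 'e' 0 → fail=0;  out ∅∪∅=∅
  n4('cdcc'): parent n3 fail=1; on 'c' 1→0 → fail=1;  out ∅∪∅=∅
  n9('cbec'): parent n8 fail=0; on 'c' 0 → fail=1;  out ∅∪∅=∅
  n5('cdcce'): parent n4 fail=1; on 'e' 1→0 → fail=0;  out ∅∪∅=∅
  n10('cbecd'): parent n9 fail=1; on 'd' 1 → fail=2;  out {1}∪∅={1}
  n6('cdcced'): parent n5 fail=0; on 'd' 0 → fail=0;  out {0}∪∅={0}

Scan:
pos 0 'c': at 1
pos 1 'd': at 2
pos 2 'e': at 0 ·f
pos 3 'd': at 0
pos 4 'a': at 0
pos 5 'c': at 1
pos 6 'd': at 2
pos 7 'c': at 3
pos 8 'c': at 4
pos 9 'e': at 5
pos 10 'd': at 6  ** P0@[5:10]
pos 11 'd': at 0 ·f
pos 12 'd': at 0
pos 13 'e': at 0
pos 14 'b': at 0
pos 15 'e': at 0
pos 16 'd': at 0
pos 17 'b': at 0
pos 18 'c': at 1
pos 19 'b': at 7
pos 20 'e': at 8
pos 21 'c': at 9
pos 22 'd': at 10  ** P1@[18:22]
pos 23 'c': at 3 ·f
pos 24 'd': at 2 ·f
pos 25 'c': at 3
pos 26 'c': at 4
pos 27 'e': at 5
pos 28 'd': at 6  ** P0@[23:28]
pos 29 'c': at 1 ·f
pos 30 'b': at 7
pos 31 'e': at 8
pos 32 'c': at 9
pos 33 'd': at 10  ** P1@[29:33]
pos 34 'c': at 3 ·f
pos 35 'd': at 2 ·f
pos 36 'c': at 3
pos 37 'c': at 4
pos 38 'e': at 5
pos 39 'd': at 6  ** P0@[34:39]
pos 40 'b': at 0 ·f
pos 41 'c': at 1
pos 42 'b': at 7
pos 43 'e': at 8
pos 44 'c': at 9
pos 45 'd': at 10  ** P1@[41:45]
pos 46 'b': at 0 ·f
pos 47 'c': at 1
pos 48 'b': at 7
pos 49 'e': at 8
pos 50 'c': at 9
pos 51 'd': at 10  ** P1@[47:51]
pos 52 'b': at 0 ·f
pos 53 'c': at 1
pos 54 'b': at 7
pos 55 'e': at 8
pos 56 'c': at 9
pos 57 'd': at 10  ** P1@[53:57]
pos 58 'e': at 0 ·f
pos 59 'e': at 0
pos 60 'e': at 0
pos 61 'c': at 1
pos 62 'c': at 1 ·f
pos 63 'd': at 2
pos 64 'c': at 3
pos 65 'c': at 4
pos 66 'e': at 5
pos 67 'd': at 6  ** P0@[62:67]
pos 68 'e': at 0 ·f
pos 69 'a': at 0
pos 70 'a': at 0
pos 71 'd': at 0
pos 72 'c': at 1
pos 73 'b': at 7
pos 74 'c': at 1 ·f
pos 75 'c': at 1 ·f
pos 76 'c': at 1 ·f
pos 77 'd': at 2

Result: [[10,0],[22,1],[28,0],[33,1],[39,0],[45,1],[51,1],[57,1],[67,0]]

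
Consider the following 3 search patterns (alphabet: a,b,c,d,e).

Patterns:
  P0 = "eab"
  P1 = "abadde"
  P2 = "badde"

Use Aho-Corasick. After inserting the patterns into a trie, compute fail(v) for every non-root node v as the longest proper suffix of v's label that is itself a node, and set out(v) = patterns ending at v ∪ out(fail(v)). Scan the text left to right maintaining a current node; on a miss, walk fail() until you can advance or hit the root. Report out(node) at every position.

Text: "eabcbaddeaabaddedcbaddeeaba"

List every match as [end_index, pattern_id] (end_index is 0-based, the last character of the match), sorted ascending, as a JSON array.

Build automaton:
Trie nodes:
  0='ε' goto a→4 b→10 e→1
  1='e' goto a→2
  2='ea' goto b→3
  3='eab' goto ·  ←P0
  4='a' goto b→5
  5='ab' goto a→6
  6='aba' goto d→7
  7='abad' goto d→8
  8='abadd' goto e→9
  9='abadde' goto ·  ←P1
  10='b' goto a→11
  11='ba' goto d→12
  12='bad' goto d→13
  13='badd' goto e→14
  14='badde' goto ·  ←P2

Failure links (BFS by depth):
  fail(1) 'e': from fail(0)=0 chase 'e': 0 ⇒ 0;  out=∅∪out(0)=∅
  fail(4) 'a': from fail(0)=0 chase 'a': 0 ⇒ 0;  out=∅∪out(0)=∅
  fail(10) 'b': from fail(0)=0 chase 'b': 0 ⇒ 0;  out=∅∪out(0)=∅
  fail(2) 'ea': from fail(1)=0 chase 'a': 0 ⇒ 4;  out=∅∪out(4)=∅
  fail(5) 'ab': from fail(4)=0 chase 'b': 0 ⇒ 10;  out=∅∪out(10)=∅
  fail(11) 'ba': from fail(10)=0 chase 'a': 0 ⇒ 4;  out=∅∪out(4)=∅
  fail(3) 'eab': from fail(2)=4 chase 'b': 4 ⇒ 5;  out={0}∪out(5)={0}
  fail(6) 'aba': from fail(5)=10 chase 'a': 10 ⇒ 11;  out=∅∪out(11)=∅
  fail(12) 'bad': from fail(11)=4 chase 'd': 4→0 ⇒ 0;  out=∅∪out(0)=∅
  fail(7) 'abad': from fail(6)=11 chase 'd': 11 ⇒ 12;  out=∅∪out(12)=∅
  fail(13) 'badd': from fail(12)=0 chase 'd': 0 ⇒ 0;  out=∅∪out(0)=∅
  fail(8) 'abadd': from fail(7)=12 chase 'd': 12 ⇒ 13;  out=∅∪out(13)=∅
  fail(14) 'badde': from fail(13)=0 chase 'e': 0 ⇒ 1;  out={2}∪out(1)={2}
  fail(9) 'abadde': from fail(8)=13 chase 'e': 13 ⇒ 14;  out={1}∪out(14)={1,2}

Scan:
i=0 'e': node 0→1
i=1 'a': node 1→2
i=2 'b': node 2→3  ** P0@[0:2]
i=3 'c': node 3→0 ·f
i=4 'b': node 0→10
i=5 'a': node 10→11
i=6 'd': node 11→12
i=7 'd': node 12→13
i=8 'e': node 13→14  ** P2@[4:8]
i=9 'a': node 14→2 ·f
i=10 'a': node 2→4 ·f
i=11 'b': node 4→5
i=12 'a': node 5→6
i=13 'd': node 6→7
i=14 'd': node 7→8
i=15 'e': node 8→9  ** P1@[10:15],P2@[11:15]
i=16 'd': node 9→0 ·f
i=17 'c': node 0→0
i=18 'b': node 0→10
i=19 'a': node 10→11
i=20 'd': node 11→12
i=21 'd': node 12→13
i=22 'e': node 13→14  ** P2@[18:22]
i=23 'e': node 14→1 ·f
i=24 'a': node 1→2
i=25 'b': node 2→3  ** P0@[23:25]
i=26 'a': node 3→6 ·f

All matches (sorted): [[2,0],[8,2],[15,1],[15,2],[22,2],[25,0]]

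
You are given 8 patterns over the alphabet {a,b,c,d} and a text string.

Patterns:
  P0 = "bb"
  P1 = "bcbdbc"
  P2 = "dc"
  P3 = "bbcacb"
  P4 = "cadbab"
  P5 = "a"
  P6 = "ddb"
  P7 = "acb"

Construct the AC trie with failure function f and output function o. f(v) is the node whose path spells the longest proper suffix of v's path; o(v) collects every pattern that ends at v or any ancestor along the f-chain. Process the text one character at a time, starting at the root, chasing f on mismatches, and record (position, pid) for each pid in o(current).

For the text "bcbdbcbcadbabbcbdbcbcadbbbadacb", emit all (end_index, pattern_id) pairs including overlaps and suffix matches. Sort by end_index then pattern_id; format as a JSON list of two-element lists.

Build:
Trie (insert patterns):
  0='ε' goto a→20 b→1 c→14 d→8
  1='b' goto b→2 c→3
  2='bb' goto c→10  [P0 ends]
  3='bc' goto b→4
  4='bcb' goto d→5
  5='bcbd' goto b→6
  6='bcbdb' goto c→7
  7='bcbdbc' goto ·  [P1 ends]
  8='d' goto c→9 d→21
  9='dc' goto ·  [P2 ends]
  10='bbc' goto a→11
  11='bbca' goto c→12
  12='bbcac' goto b→13
  13='bbcacb' goto ·  [P3 ends]
  14='c' goto a→15
  15='ca' goto d→16
  16='cad' goto b→17
  17='cadb' goto a→18
  18='cadba' goto b→19
  19='cadbab' goto ·  [P4 ends]
  20='a' goto c→23  [P5 ends]
  21='dd' goto b→22
  22='ddb' goto ·  [P6 ends]
  23='ac' goto b→24
  24='acb' goto ·  [P7 ends]

Failure links (BFS by depth):
  fail(1) 'b': from fail(0)=0 chase 'b': 0 ⇒ 0;  out=∅∪out(0)=∅
  fail(8) 'd': from fail(0)=0 chase 'd': 0 ⇒ 0;  out=∅∪out(0)=∅
  fail(14) 'c': from fail(0)=0 chase 'c': 0 ⇒ 0;  out=∅∪out(0)=∅
  fail(20) 'a': from fail(0)=0 chase 'a': 0 ⇒ 0;  out={5}∪out(0)={5}
  fail(2) 'bb': from fail(1)=0 chase 'b': 0 ⇒ 1;  out={0}∪out(1)={0}
  fail(3) 'bc': from fail(1)=0 chase 'c': 0 ⇒ 14;  out=∅∪out(14)=∅
  fail(9) 'dc': from fail(8)=0 chase 'c': 0 ⇒ 14;  out={2}∪out(14)={2}
  fail(15) 'ca': from fail(14)=0 chase 'a': 0 ⇒ 20;  out=∅∪out(20)={5}
  fail(21) 'dd': from fail(8)=0 chase 'd': 0 ⇒ 8;  out=∅∪out(8)=∅
  fail(23) 'ac': from fail(20)=0 chase 'c': 0 ⇒ 14;  out=∅∪out(14)=∅
  fail(4) 'bcb': from fail(3)=14 chase 'b': 14→0 ⇒ 1;  out=∅∪out(1)=∅
  fail(10) 'bbc': from fail(2)=1 chase 'c': 1 ⇒ 3;  out=∅∪out(3)=∅
  fail(16) 'cad': from fail(15)=20 chase 'd': 20→0 ⇒ 8;  out=∅∪out(8)=∅
  fail(22) 'ddb': from fail(21)=8 chase 'b': 8→0 ⇒ 1;  out={6}∪out(1)={6}
  fail(24) 'acb': from fail(23)=14 chase 'b': 14→0 ⇒ 1;  out={7}∪out(1)={7}
  fail(5) 'bcbd': from fail(4)=1 chase 'd': 1→0 ⇒ 8;  out=∅∪out(8)=∅
  fail(11) 'bbca': from fail(10)=3 chase 'a': 3→14 ⇒ 15;  out=∅∪out(15)={5}
  fail(17) 'cadb': from fail(16)=8 chase 'b': 8→0 ⇒ 1;  out=∅∪out(1)=∅
  fail(6) 'bcbdb': from fail(5)=8 chase 'b': 8→0 ⇒ 1;  out=∅∪out(1)=∅
  fail(12) 'bbcac': from fail(11)=15 chase 'c': 15→20 ⇒ 23;  out=∅∪out(23)=∅
  fail(18) 'cadba': from fail(17)=1 chase 'a': 1→0 ⇒ 20;  out=∅∪out(20)={5}
  fail(7) 'bcbdbc': from fail(6)=1 chase 'c': 1 ⇒ 3;  out={1}∪out(3)={1}
  fail(13) 'bbcacb': from fail(12)=23 chase 'b': 23 ⇒ 24;  out={3}∪out(24)={3,7}
  fail(19) 'cadbab': from fail(18)=20 chase 'b': 20→0 ⇒ 1;  out={4}∪out(1)={4}

Run:
[0] read 'b'  n0⇒n1
[1] read 'c'  n1⇒n3
[2] read 'b'  n3⇒n4
[3] read 'd'  n4⇒n5
[4] read 'b'  n5⇒n6
[5] read 'c'  n6⇒n7  emit P1@[0:5]
[6] read 'b'  n7⇒n4 (via fail)
[7] read 'c'  n4⇒n3 (via fail)
[8] read 'a'  n3⇒n15 (via fail)  emit P5@[8:8]
[9] read 'd'  n15⇒n16
[10] read 'b'  n16⇒n17
[11] read 'a'  n17⇒n18  emit P5@[11:11]
[12] read 'b'  n18⇒n19  emit P4@[7:12]
[13] read 'b'  n19⇒n2 (via fail)  emit P0@[12:13]
[14] read 'c'  n2⇒n10
[15] read 'b'  n10⇒n4 (via fail)
[16] read 'd'  n4⇒n5
[17] read 'b'  n5⇒n6
[18] read 'c'  n6⇒n7  emit P1@[13:18]
[19] read 'b'  n7⇒n4 (via fail)
[20] read 'c'  n4⇒n3 (via fail)
[21] read 'a'  n3⇒n15 (via fail)  emit P5@[21:21]
[22] read 'd'  n15⇒n16
[23] read 'b'  n16⇒n17
[24] read 'b'  n17⇒n2 (via fail)  emit P0@[23:24]
[25] read 'b'  n2⇒n2 (via fail)  emit P0@[24:25]
[26] read 'a'  n2⇒n20 (via fail)  emit P5@[26:26]
[27] read 'd'  n20⇒n8 (via fail)
[28] read 'a'  n8⇒n20 (via fail)  emit P5@[28:28]
[29] read 'c'  n20⇒n23
[30] read 'b'  n23⇒n24  emit P7@[28:30]

All matches (sorted): [[5,1],[8,5],[11,5],[12,4],[13,0],[18,1],[21,5],[24,0],[25,0],[26,5],[28,5],[30,7]]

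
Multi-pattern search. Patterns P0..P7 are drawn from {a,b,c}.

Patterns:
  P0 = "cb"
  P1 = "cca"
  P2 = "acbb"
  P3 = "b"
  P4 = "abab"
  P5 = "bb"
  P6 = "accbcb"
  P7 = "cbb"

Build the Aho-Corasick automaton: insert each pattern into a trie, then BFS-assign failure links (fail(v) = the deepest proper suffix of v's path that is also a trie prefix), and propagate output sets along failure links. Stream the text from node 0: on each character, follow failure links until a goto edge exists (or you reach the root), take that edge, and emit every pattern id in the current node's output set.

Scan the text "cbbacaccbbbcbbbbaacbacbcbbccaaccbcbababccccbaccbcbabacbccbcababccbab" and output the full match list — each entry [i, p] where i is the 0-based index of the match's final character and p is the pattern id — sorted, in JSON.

Construct AC machine:
Trie nodes:
  n0 'ε': a→5 b→9 c→1
  n1 'c': b→2 c→3
  n2 'cb': b→18  [P0 ends]
  n3 'cc': a→4
  n4 'cca': ·  [P1 ends]
  n5 'a': b→10 c→6
  n6 'ac': b→7 c→14
  n7 'acb': b→8
  n8 'acbb': ·  [P2 ends]
  n9 'b': b→13  [P3 ends]
  n10 'ab': a→11
  n11 'aba': b→12
  n12 'abab': ·  [P4 ends]
  n13 'bb': ·  [P5 ends]
  n14 'acc': b→15
  n15 'accb': c→16
  n16 'accbc': b→17
  n17 'accbcb': ·  [P6 ends]
  n18 'cbb': ·  [P7 ends]

Failure links (BFS by depth):
  n1('c'): parent n0 fail=0; on 'c' 0 → fail=0;  out ∅∪∅=∅
  n5('a'): parent n0 fail=0; on 'a' 0 → fail=0;  out ∅∪∅=∅
  n9('b'): parent n0 fail=0; on 'b' 0 → fail=0;  out {3}∪∅={3}
  n2('cb'): parent n1 fail=0; on 'b' 0 → fail=9;  out {0}∪{3}={0,3}
  n3('cc'): parent n1 fail=0; on 'c' 0 → fail=1;  out ∅∪∅=∅
  n6('ac'): parent n5 fail=0; on 'c' 0 → fail=1;  out ∅∪∅=∅
  n10('ab'): parent n5 fail=0; on 'b' 0 → fail=9;  out ∅∪{3}={3}
  n13('bb'): parent n9 fail=0; on 'b' 0 → fail=9;  out {5}∪{3}={3,5}
  n4('cca'): parent n3 fail=1; on 'a' 1→0 → fail=5;  out {1}∪∅={1}
  n7('acb'): parent n6 fail=1; on 'b' 1 → fail=2;  out ∅∪{0,3}={0,3}
  n11('aba'): parent n10 fail=9; on 'a' 9→0 → fail=5;  out ∅∪∅=∅
  n14('acc'): parent n6 fail=1; on 'c' 1 → fail=3;  out ∅∪∅=∅
  n18('cbb'): parent n2 fail=9; on 'b' 9 → fail=13;  out {7}∪{3,5}={3,5,7}
  n8('acbb'): parent n7 fail=2; on 'b' 2 → fail=18;  out {2}∪{3,5,7}={2,3,5,7}
  n12('abab'): parent n11 fail=5; on 'b' 5 → fail=10;  out {4}∪{3}={3,4}
  n15('accb'): parent n14 fail=3; on 'b' 3→1 → fail=2;  out ∅∪{0,3}={0,3}
  n16('accbc'): parent n15 fail=2; on 'c' 2→9→0 → fail=1;  out ∅∪∅=∅
  n17('accbcb'): parent n16 fail=1; on 'b' 1 → fail=2;  out {6}∪{0,3}={0,3,6}

Scan:
[0] read 'c'  n0⇒n1
[1] read 'b'  n1⇒n2  ** P0@[0:1],P3@[1:1]
[2] read 'b'  n2⇒n18  ** P3@[2:2],P5@[1:2],P7@[0:2]
[3] read 'a'  n18⇒n5 (fail-walked)
[4] read 'c'  n5⇒n6
[5] read 'a'  n6⇒n5 (fail-walked)
[6] read 'c'  n5⇒n6
[7] read 'c'  n6⇒n14
[8] read 'b'  n14⇒n15  ** P0@[7:8],P3@[8:8]
[9] read 'b'  n15⇒n18 (fail-walked)  ** P3@[9:9],P5@[8:9],P7@[7:9]
[10] read 'b'  n18⇒n13 (fail-walked)  ** P3@[10:10],P5@[9:10]
[11] read 'c'  n13⇒n1 (fail-walked)
[12] read 'b'  n1⇒n2  ** P0@[11:12],P3@[12:12]
[13] read 'b'  n2⇒n18  ** P3@[13:13],P5@[12:13],P7@[11:13]
[14] read 'b'  n18⇒n13 (fail-walked)  ** P3@[14:14],P5@[13:14]
[15] read 'b'  n13⇒n13 (fail-walked)  ** P3@[15:15],P5@[14:15]
[16] read 'a'  n13⇒n5 (fail-walked)
[17] read 'a'  n5⇒n5 (fail-walked)
[18] read 'c'  n5⇒n6
[19] read 'b'  n6⇒n7  ** P0@[18:19],P3@[19:19]
[20] read 'a'  n7⇒n5 (fail-walked)
[21] read 'c'  n5⇒n6
[22] read 'b'  n6⇒n7  ** P0@[21:22],P3@[22:22]
[23] read 'c'  n7⇒n1 (fail-walked)
[24] read 'b'  n1⇒n2  ** P0@[23:24],P3@[24:24]
[25] read 'b'  n2⇒n18  ** P3@[25:25],P5@[24:25],P7@[23:25]
[26] read 'c'  n18⇒n1 (fail-walked)
[27] read 'c'  n1⇒n3
[28] read 'a'  n3⇒n4  ** P1@[26:28]
[29] read 'a'  n4⇒n5 (fail-walked)
[30] read 'c'  n5⇒n6
[31] read 'c'  n6⇒n14
[32] read 'b'  n14⇒n15  ** P0@[31:32],P3@[32:32]
[33] read 'c'  n15⇒n16
[34] read 'b'  n16⇒n17  ** P0@[33:34],P3@[34:34],P6@[29:34]
[35] read 'a'  n17⇒n5 (fail-walked)
[36] read 'b'  n5⇒n10  ** P3@[36:36]
[37] read 'a'  n10⇒n11
[38] read 'b'  n11⇒n12  ** P3@[38:38],P4@[35:38]
[39] read 'c'  n12⇒n1 (fail-walked)
[40] read 'c'  n1⇒n3
[41] read 'c'  n3⇒n3 (fail-walked)
[42] read 'c'  n3⇒n3 (fail-walked)
[43] read 'b'  n3⇒n2 (fail-walked)  ** P0@[42:43],P3@[43:43]
[44] read 'a'  n2⇒n5 (fail-walked)
[45] read 'c'  n5⇒n6
[46] read 'c'  n6⇒n14
[47] read 'b'  n14⇒n15  ** P0@[46:47],P3@[47:47]
[48] read 'c'  n15⇒n16
[49] read 'b'  n16⇒n17  ** P0@[48:49],P3@[49:49],P6@[44:49]
[50] read 'a'  n17⇒n5 (fail-walked)
[51] read 'b'  n5⇒n10  ** P3@[51:51]
[52] read 'a'  n10⇒n11
[53] read 'c'  n11⇒n6 (fail-walked)
[54] read 'b'  n6⇒n7  ** P0@[53:54],P3@[54:54]
[55] read 'c'  n7⇒n1 (fail-walked)
[56] read 'c'  n1⇒n3
[57] read 'b'  n3⇒n2 (fail-walked)  ** P0@[56:57],P3@[57:57]
[58] read 'c'  n2⇒n1 (fail-walked)
[59] read 'a'  n1⇒n5 (fail-walked)
[60] read 'b'  n5⇒n10  ** P3@[60:60]
[61] read 'a'  n10⇒n11
[62] read 'b'  n11⇒n12  ** P3@[62:62],P4@[59:62]
[63] read 'c'  n12⇒n1 (fail-walked)
[64] read 'c'  n1⇒n3
[65] read 'b'  n3⇒n2 (fail-walked)  ** P0@[64:65],P3@[65:65]
[66] read 'a'  n2⇒n5 (fail-walked)
[67] read 'b'  n5⇒n10  ** P3@[67:67]

Result: [[1,0],[1,3],[2,3],[2,5],[2,7],[8,0],[8,3],[9,3],[9,5],[9,7],[10,3],[10,5],[12,0],[12,3],[13,3],[13,5],[13,7],[14,3],[14,5],[15,3],[15,5],[19,0],[19,3],[22,0],[22,3],[24,0],[24,3],[25,3],[25,5],[25,7],[28,1],[32,0],[32,3],[34,0],[34,3],[34,6],[36,3],[38,3],[38,4],[43,0],[43,3],[47,0],[47,3],[49,0],[49,3],[49,6],[51,3],[54,0],[54,3],[57,0],[57,3],[60,3],[62,3],[62,4],[65,0],[65,3],[67,3]]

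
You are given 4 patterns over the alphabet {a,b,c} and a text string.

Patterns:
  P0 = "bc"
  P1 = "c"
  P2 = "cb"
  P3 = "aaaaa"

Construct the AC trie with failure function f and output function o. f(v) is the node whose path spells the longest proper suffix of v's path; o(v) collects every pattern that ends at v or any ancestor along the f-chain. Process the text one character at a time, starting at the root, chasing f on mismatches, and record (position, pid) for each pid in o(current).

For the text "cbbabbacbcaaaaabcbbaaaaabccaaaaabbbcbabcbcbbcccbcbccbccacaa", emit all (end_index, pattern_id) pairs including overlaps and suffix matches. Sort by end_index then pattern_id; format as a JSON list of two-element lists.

Build automaton:
Trie nodes:
  0='ε' goto a→5 b→1 c→3
  1='b' goto c→2
  2='bc' goto ·  [P0 ends]
  3='c' goto b→4  [P1 ends]
  4='cb' goto ·  [P2 ends]
  5='a' goto a→6
  6='aa' goto a→7
  7='aaa' goto a→8
  8='aaaa' goto a→9
  9='aaaaa' goto ·  [P3 ends]

BFS fail/out derivation:
  n1('b'): parent n0 fail=0; on 'b' 0 → fail=0;  out ∅∪∅=∅
  n3('c'): parent n0 fail=0; on 'c' 0 → fail=0;  out {1}∪∅={1}
  n5('a'): parent n0 fail=0; on 'a' 0 → fail=0;  out ∅∪∅=∅
  n2('bc'): parent n1 fail=0; on 'c' 0 → fail=3;  out {0}∪{1}={0,1}
  n4('cb'): parent n3 fail=0; on 'b' 0 → fail=1;  out {2}∪∅={2}
  n6('aa'): parent n5 fail=0; on 'a' 0 → fail=5;  out ∅∪∅=∅
  n7('aaa'): parent n6 fail=5; on 'a' 5 → fail=6;  out ∅∪∅=∅
  n8('aaaa'): parent n7 fail=6; on 'a' 6 → fail=7;  out ∅∪∅=∅
  n9('aaaaa'): parent n8 fail=7; on 'a' 7 → fail=8;  out {3}∪∅={3}

Run:
i=0 'c': node 0→3  → match P1@[0:0]
i=1 'b': node 3→4  → match P2@[0:1]
i=2 'b': node 4→1 (via fail)
i=3 'a': node 1→5 (via fail)
i=4 'b': node 5→1 (via fail)
i=5 'b': node 1→1 (via fail)
i=6 'a': node 1→5 (via fail)
i=7 'c': node 5→3 (via fail)  → match P1@[7:7]
i=8 'b': node 3→4  → match P2@[7:8]
i=9 'c': node 4→2 (via fail)  → match P0@[8:9],P1@[9:9]
i=10 'a': node 2→5 (via fail)
i=11 'a': node 5→6
i=12 'a': node 6→7
i=13 'a': node 7→8
i=14 'a': node 8→9  → match P3@[10:14]
i=15 'b': node 9→1 (via fail)
i=16 'c': node 1→2  → match P0@[15:16],P1@[16:16]
i=17 'b': node 2→4 (via fail)  → match P2@[16:17]
i=18 'b': node 4→1 (via fail)
i=19 'a': node 1→5 (via fail)
i=20 'a': node 5→6
i=21 'a': node 6→7
i=22 'a': node 7→8
i=23 'a': node 8→9  → match P3@[19:23]
i=24 'b': node 9→1 (via fail)
i=25 'c': node 1→2  → match P0@[24:25],P1@[25:25]
i=26 'c': node 2→3 (via fail)  → match P1@[26:26]
i=27 'a': node 3→5 (via fail)
i=28 'a': node 5→6
i=29 'a': node 6→7
i=30 'a': node 7→8
i=31 'a': node 8→9  → match P3@[27:31]
i=32 'b': node 9→1 (via fail)
i=33 'b': node 1→1 (via fail)
i=34 'b': node 1→1 (via fail)
i=35 'c': node 1→2  → match P0@[34:35],P1@[35:35]
i=36 'b': node 2→4 (via fail)  → match P2@[35:36]
i=37 'a': node 4→5 (via fail)
i=38 'b': node 5→1 (via fail)
i=39 'c': node 1→2  → match P0@[38:39],P1@[39:39]
i=40 'b': node 2→4 (via fail)  → match P2@[39:40]
i=41 'c': node 4→2 (via fail)  → match P0@[40:41],P1@[41:41]
i=42 'b': node 2→4 (via fail)  → match P2@[41:42]
i=43 'b': node 4→1 (via fail)
i=44 'c': node 1→2  → match P0@[43:44],P1@[44:44]
i=45 'c': node 2→3 (via fail)  → match P1@[45:45]
i=46 'c': node 3→3 (via fail)  → match P1@[46:46]
i=47 'b': node 3→4  → match P2@[46:47]
i=48 'c': node 4→2 (via fail)  → match P0@[47:48],P1@[48:48]
i=49 'b': node 2→4 (via fail)  → match P2@[48:49]
i=50 'c': node 4→2 (via fail)  → match P0@[49:50],P1@[50:50]
i=51 'c': node 2→3 (via fail)  → match P1@[51:51]
i=52 'b': node 3→4  → match P2@[51:52]
i=53 'c': node 4→2 (via fail)  → match P0@[52:53],P1@[53:53]
i=54 'c': node 2→3 (via fail)  → match P1@[54:54]
i=55 'a': node 3→5 (via fail)
i=56 'c': node 5→3 (via fail)  → match P1@[56:56]
i=57 'a': node 3→5 (via fail)
i=58 'a': node 5→6

Result: [[0,1],[1,2],[7,1],[8,2],[9,0],[9,1],[14,3],[16,0],[16,1],[17,2],[23,3],[25,0],[25,1],[26,1],[31,3],[35,0],[35,1],[36,2],[39,0],[39,1],[40,2],[41,0],[41,1],[42,2],[44,0],[44,1],[45,1],[46,1],[47,2],[48,0],[48,1],[49,2],[50,0],[50,1],[51,1],[52,2],[53,0],[53,1],[54,1],[56,1]]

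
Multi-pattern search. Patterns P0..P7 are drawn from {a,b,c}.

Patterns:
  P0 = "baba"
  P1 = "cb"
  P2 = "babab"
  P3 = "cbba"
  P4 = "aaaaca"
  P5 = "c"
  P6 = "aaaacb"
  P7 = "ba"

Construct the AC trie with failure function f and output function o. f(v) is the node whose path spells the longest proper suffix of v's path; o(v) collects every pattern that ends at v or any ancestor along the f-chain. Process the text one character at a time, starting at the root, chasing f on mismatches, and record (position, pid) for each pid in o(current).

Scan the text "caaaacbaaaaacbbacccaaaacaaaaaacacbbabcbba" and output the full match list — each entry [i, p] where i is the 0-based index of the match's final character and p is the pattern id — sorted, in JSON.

Build automaton:
Trie (insert patterns):
  n0 'ε': a→10 b→1 c→5
  n1 'b': a→2
  n2 'ba': b→3  [P7 ends]
  n3 'bab': a→4
  n4 'baba': b→7  [P0 ends]
  n5 'c': b→6  [P5 ends]
  n6 'cb': b→8  [P1 ends]
  n7 'babab': ·  [P2 ends]
  n8 'cbb': a→9
  n9 'cbba': ·  [P3 ends]
  n10 'a': a→11
  n11 'aa': a→12
  n12 'aaa': a→13
  n13 'aaaa': c→14
  n14 'aaaac': a→15 b→16
  n15 'aaaaca': ·  [P4 ends]
  n16 'aaaacb': ·  [P6 ends]

Failure links (BFS by depth):
  fail(1) 'b': from fail(0)=0 chase 'b': 0 ⇒ 0;  out=∅∪out(0)=∅
  fail(5) 'c': from fail(0)=0 chase 'c': 0 ⇒ 0;  out={5}∪out(0)={5}
  fail(10) 'a': from fail(0)=0 chase 'a': 0 ⇒ 0;  out=∅∪out(0)=∅
  fail(2) 'ba': from fail(1)=0 chase 'a': 0 ⇒ 10;  out={7}∪out(10)={7}
  fail(6) 'cb': from fail(5)=0 chase 'b': 0 ⇒ 1;  out={1}∪out(1)={1}
  fail(11) 'aa': from fail(10)=0 chase 'a': 0 ⇒ 10;  out=∅∪out(10)=∅
  fail(3) 'bab': from fail(2)=10 chase 'b': 10→0 ⇒ 1;  out=∅∪out(1)=∅
  fail(8) 'cbb': from fail(6)=1 chase 'b': 1→0 ⇒ 1;  out=∅∪out(1)=∅
  fail(12) 'aaa': from fail(11)=10 chase 'a': 10 ⇒ 11;  out=∅∪out(11)=∅
  fail(4) 'baba': from fail(3)=1 chase 'a': 1 ⇒ 2;  out={0}∪out(2)={0,7}
  fail(9) 'cbba': from fail(8)=1 chase 'a': 1 ⇒ 2;  out={3}∪out(2)={3,7}
  fail(13) 'aaaa': from fail(12)=11 chase 'a': 11 ⇒ 12;  out=∅∪out(12)=∅
  fail(7) 'babab': from fail(4)=2 chase 'b': 2 ⇒ 3;  out={2}∪out(3)={2}
  fail(14) 'aaaac': from fail(13)=12 chase 'c': 12→11→10→0 ⇒ 5;  out=∅∪out(5)={5}
  fail(15) 'aaaaca': from fail(14)=5 chase 'a': 5→0 ⇒ 10;  out={4}∪out(10)={4}
  fail(16) 'aaaacb': from fail(14)=5 chase 'b': 5 ⇒ 6;  out={6}∪out(6)={1,6}

Scan:
i=0 'c': node 0→5  → match P5@[0:0]
i=1 'a': node 5→10 (fail-walked)
i=2 'a': node 10→11
i=3 'a': node 11→12
i=4 'a': node 12→13
i=5 'c': node 13→14  → match P5@[5:5]
i=6 'b': node 14→16  → match P1@[5:6],P6@[1:6]
i=7 'a': node 16→2 (fail-walked)  → match P7@[6:7]
i=8 'a': node 2→11 (fail-walked)
i=9 'a': node 11→12
i=10 'a': node 12→13
i=11 'a': node 13→13 (fail-walked)
i=12 'c': node 13→14  → match P5@[12:12]
i=13 'b': node 14→16  → match P1@[12:13],P6@[8:13]
i=14 'b': node 16→8 (fail-walked)
i=15 'a': node 8→9  → match P3@[12:15],P7@[14:15]
i=16 'c': node 9→5 (fail-walked)  → match P5@[16:16]
i=17 'c': node 5→5 (fail-walked)  → match P5@[17:17]
i=18 'c': node 5→5 (fail-walked)  → match P5@[18:18]
i=19 'a': node 5→10 (fail-walked)
i=20 'a': node 10→11
i=21 'a': node 11→12
i=22 'a': node 12→13
i=23 'c': node 13→14  → match P5@[23:23]
i=24 'a': node 14→15  → match P4@[19:24]
i=25 'a': node 15→11 (fail-walked)
i=26 'a': node 11→12
i=27 'a': node 12→13
i=28 'a': node 13→13 (fail-walked)
i=29 'a': node 13→13 (fail-walked)
i=30 'c': node 13→14  → match P5@[30:30]
i=31 'a': node 14→15  → match P4@[26:31]
i=32 'c': node 15→5 (fail-walked)  → match P5@[32:32]
i=33 'b': node 5→6  → match P1@[32:33]
i=34 'b': node 6→8
i=35 'a': node 8→9  → match P3@[32:35],P7@[34:35]
i=36 'b': node 9→3 (fail-walked)
i=37 'c': node 3→5 (fail-walked)  → match P5@[37:37]
i=38 'b': node 5→6  → match P1@[37:38]
i=39 'b': node 6→8
i=40 'a': node 8→9  → match P3@[37:40],P7@[39:40]

All matches (sorted): [[0,5],[5,5],[6,1],[6,6],[7,7],[12,5],[13,1],[13,6],[15,3],[15,7],[16,5],[17,5],[18,5],[23,5],[24,4],[30,5],[31,4],[32,5],[33,1],[35,3],[35,7],[37,5],[38,1],[40,3],[40,7]]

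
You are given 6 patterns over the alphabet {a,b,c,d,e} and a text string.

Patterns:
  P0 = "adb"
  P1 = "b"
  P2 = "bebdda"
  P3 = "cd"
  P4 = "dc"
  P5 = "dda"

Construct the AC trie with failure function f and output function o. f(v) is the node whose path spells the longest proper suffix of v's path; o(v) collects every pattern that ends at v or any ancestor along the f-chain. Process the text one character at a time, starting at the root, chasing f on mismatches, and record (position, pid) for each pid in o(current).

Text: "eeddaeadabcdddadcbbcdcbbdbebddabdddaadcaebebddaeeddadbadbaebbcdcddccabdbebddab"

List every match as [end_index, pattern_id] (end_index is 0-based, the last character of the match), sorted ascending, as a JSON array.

Construct AC machine:
Trie nodes:
  n0 'ε': a→1 b→4 c→10 d→12
  n1 'a': d→2
  n2 'ad': b→3
  n3 'adb': ·  [P0 ends]
  n4 'b': e→5  [P1 ends]
  n5 'be': b→6
  n6 'beb': d→7
  n7 'bebd': d→8
  n8 'bebdd': a→9
  n9 'bebdda': ·  [P2 ends]
  n10 'c': d→11
  n11 'cd': ·  [P3 ends]
  n12 'd': c→13 d→14
  n13 'dc': ·  [P4 ends]
  n14 'dd': a→15
  n15 'dda': ·  [P5 ends]

BFS fail/out derivation:
  fail(1) 'a': from fail(0)=0 chase 'a': 0 ⇒ 0;  out=∅∪out(0)=∅
  fail(4) 'b': from fail(0)=0 chase 'b': 0 ⇒ 0;  out={1}∪out(0)={1}
  fail(10) 'c': from fail(0)=0 chase 'c': 0 ⇒ 0;  out=∅∪out(0)=∅
  fail(12) 'd': from fail(0)=0 chase 'd': 0 ⇒ 0;  out=∅∪out(0)=∅
  fail(2) 'ad': from fail(1)=0 chase 'd': 0 ⇒ 12;  out=∅∪out(12)=∅
  fail(5) 'be': from fail(4)=0 chase 'e': 0 ⇒ 0;  out=∅∪out(0)=∅
  fail(11) 'cd': from fail(10)=0 chase 'd': 0 ⇒ 12;  out={3}∪out(12)={3}
  fail(13) 'dc': from fail(12)=0 chase 'c': 0 ⇒ 10;  out={4}∪out(10)={4}
  fail(14) 'dd': from fail(12)=0 chase 'd': 0 ⇒ 12;  out=∅∪out(12)=∅
  fail(3) 'adb': from fail(2)=12 chase 'b': 12→0 ⇒ 4;  out={0}∪out(4)={0,1}
  fail(6) 'beb': from fail(5)=0 chase 'b': 0 ⇒ 4;  out=∅∪out(4)={1}
  fail(15) 'dda': from fail(14)=12 chase 'a': 12→0 ⇒ 1;  out={5}∪out(1)={5}
  fail(7) 'bebd': from fail(6)=4 chase 'd': 4→0 ⇒ 12;  out=∅∪out(12)=∅
  fail(8) 'bebdd': from fail(7)=12 chase 'd': 12 ⇒ 14;  out=∅∪out(14)=∅
  fail(9) 'bebdda': from fail(8)=14 chase 'a': 14 ⇒ 15;  out={2}∪out(15)={2,5}

Scan:
i=0 'e': node 0→0
i=1 'e': node 0→0
i=2 'd': node 0→12
i=3 'd': node 12→14
i=4 'a': node 14→15  emit P5@[2:4]
i=5 'e': node 15→0 (via fail)
i=6 'a': node 0→1
i=7 'd': node 1→2
i=8 'a': node 2→1 (via fail)
i=9 'b': node 1→4 (via fail)  emit P1@[9:9]
i=10 'c': node 4→10 (via fail)
i=11 'd': node 10→11  emit P3@[10:11]
i=12 'd': node 11→14 (via fail)
i=13 'd': node 14→14 (via fail)
i=14 'a': node 14→15  emit P5@[12:14]
i=15 'd': node 15→2 (via fail)
i=16 'c': node 2→13 (via fail)  emit P4@[15:16]
i=17 'b': node 13→4 (via fail)  emit P1@[17:17]
i=18 'b': node 4→4 (via fail)  emit P1@[18:18]
i=19 'c': node 4→10 (via fail)
i=20 'd': node 10→11  emit P3@[19:20]
i=21 'c': node 11→13 (via fail)  emit P4@[20:21]
i=22 'b': node 13→4 (via fail)  emit P1@[22:22]
i=23 'b': node 4→4 (via fail)  emit P1@[23:23]
i=24 'd': node 4→12 (via fail)
i=25 'b': node 12→4 (via fail)  emit P1@[25:25]
i=26 'e': node 4→5
i=27 'b': node 5→6  emit P1@[27:27]
i=28 'd': node 6→7
i=29 'd': node 7→8
i=30 'a': node 8→9  emit P2@[25:30],P5@[28:30]
i=31 'b': node 9→4 (via fail)  emit P1@[31:31]
i=32 'd': node 4→12 (via fail)
i=33 'd': node 12→14
i=34 'd': node 14→14 (via fail)
i=35 'a': node 14→15  emit P5@[33:35]
i=36 'a': node 15→1 (via fail)
i=37 'd': node 1→2
i=38 'c': node 2→13 (via fail)  emit P4@[37:38]
i=39 'a': node 13→1 (via fail)
i=40 'e': node 1→0 (via fail)
i=41 'b': node 0→4  emit P1@[41:41]
i=42 'e': node 4→5
i=43 'b': node 5→6  emit P1@[43:43]
i=44 'd': node 6→7
i=45 'd': node 7→8
i=46 'a': node 8→9  emit P2@[41:46],P5@[44:46]
i=47 'e': node 9→0 (via fail)
i=48 'e': node 0→0
i=49 'd': node 0→12
i=50 'd': node 12→14
i=51 'a': node 14→15  emit P5@[49:51]
i=52 'd': node 15→2 (via fail)
i=53 'b': node 2→3  emit P0@[51:53],P1@[53:53]
i=54 'a': node 3→1 (via fail)
i=55 'd': node 1→2
i=56 'b': node 2→3  emit P0@[54:56],P1@[56:56]
i=57 'a': node 3→1 (via fail)
i=58 'e': node 1→0 (via fail)
i=59 'b': node 0→4  emit P1@[59:59]
i=60 'b': node 4→4 (via fail)  emit P1@[60:60]
i=61 'c': node 4→10 (via fail)
i=62 'd': node 10→11  emit P3@[61:62]
i=63 'c': node 11→13 (via fail)  emit P4@[62:63]
i=64 'd': node 13→11 (via fail)  emit P3@[63:64]
i=65 'd': node 11→14 (via fail)
i=66 'c': node 14→13 (via fail)  emit P4@[65:66]
i=67 'c': node 13→10 (via fail)
i=68 'a': node 10→1 (via fail)
i=69 'b': node 1→4 (via fail)  emit P1@[69:69]
i=70 'd': node 4→12 (via fail)
i=71 'b': node 12→4 (via fail)  emit P1@[71:71]
i=72 'e': node 4→5
i=73 'b': node 5→6  emit P1@[73:73]
i=74 'd': node 6→7
i=75 'd': node 7→8
i=76 'a': node 8→9  emit P2@[71:76],P5@[74:76]
i=77 'b': node 9→4 (via fail)  emit P1@[77:77]

Result: [[4,5],[9,1],[11,3],[14,5],[16,4],[17,1],[18,1],[20,3],[21,4],[22,1],[23,1],[25,1],[27,1],[30,2],[30,5],[31,1],[35,5],[38,4],[41,1],[43,1],[46,2],[46,5],[51,5],[53,0],[53,1],[56,0],[56,1],[59,1],[60,1],[62,3],[63,4],[64,3],[66,4],[69,1],[71,1],[73,1],[76,2],[76,5],[77,1]]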